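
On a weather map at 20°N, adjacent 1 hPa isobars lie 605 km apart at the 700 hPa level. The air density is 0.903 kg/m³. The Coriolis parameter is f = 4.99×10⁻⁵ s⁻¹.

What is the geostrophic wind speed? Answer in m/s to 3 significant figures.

Pressure gradient: |∂P/∂n| = 100 Pa / 605000 m = 1.65×10⁻⁴ Pa/m
Geostrophic balance (pressure-gradient force = Coriolis force):
V_g = (1/(fρ)) |∂P/∂n| = 1.65×10⁻⁴ / (4.99×10⁻⁵ × 0.903) = 3.67 m/s

3.67 m/s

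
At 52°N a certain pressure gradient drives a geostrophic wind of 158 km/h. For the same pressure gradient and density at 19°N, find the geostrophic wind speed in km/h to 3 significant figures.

382 km/h

With the same pressure gradient and density, V_g ∝ 1/f ∝ 1/sin φ.
V₂ = V₁ · sin φ₁ / sin φ₂ = 158 × sin 52° / sin 19°
V₂ = 158 × 0.7880/0.3256 = 382 km/h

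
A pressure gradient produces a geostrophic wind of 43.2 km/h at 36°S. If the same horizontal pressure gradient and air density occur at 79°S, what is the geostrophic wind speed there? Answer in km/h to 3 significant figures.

25.9 km/h

With the same pressure gradient and density, V_g ∝ 1/f ∝ 1/sin φ.
V₂ = V₁ · sin φ₁ / sin φ₂ = 43.2 × sin 36° / sin 79°
V₂ = 43.2 × 0.5878/0.9816 = 25.9 km/h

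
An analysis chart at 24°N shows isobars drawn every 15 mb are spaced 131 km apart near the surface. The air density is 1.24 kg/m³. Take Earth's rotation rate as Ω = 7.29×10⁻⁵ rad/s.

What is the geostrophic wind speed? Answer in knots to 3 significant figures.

Coriolis parameter at 24°N:
f = 2Ω sin φ = 2 × 7.29×10⁻⁵ × sin 24° = 5.93×10⁻⁵ s⁻¹
Pressure gradient: |∂P/∂n| = 1500 Pa / 131000 m = 1.15×10⁻² Pa/m
Geostrophic balance (pressure-gradient force = Coriolis force):
V_g = (1/(fρ)) |∂P/∂n| = 1.15×10⁻² / (5.93×10⁻⁵ × 1.24) = 156 m/s
Converting: 156 m/s × 1.944 = 303 knots

303 knots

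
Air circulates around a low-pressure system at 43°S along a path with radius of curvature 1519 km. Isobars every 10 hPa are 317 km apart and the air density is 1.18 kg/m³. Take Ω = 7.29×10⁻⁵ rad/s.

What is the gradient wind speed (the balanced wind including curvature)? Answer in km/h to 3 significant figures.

83.9 km/h

Coriolis parameter at 43°S:
f = 2Ω sin φ = 2 × 7.29×10⁻⁵ × sin 43° = 9.94×10⁻⁵ s⁻¹
Pressure gradient: |∂P/∂n| = 1000 Pa / 317000 m = 3.15×10⁻³ Pa/m
Geostrophic speed: V_g = |∂P/∂n|/(fρ) = 3.15×10⁻³/(9.94×10⁻⁵ × 1.18) = 26.9 m/s
Around a low, centrifugal force acts outward with Coriolis, so pressure-gradient force balances both:
(1/ρ)|∂P/∂n| = fV + V²/R  →  V² + fR·V − fR·V_g = 0
With fR = 9.94×10⁻⁵ × 1519×10³ m = 151 m/s:
V = [−fR + √((fR)² + 4 fR V_g)]/2 = [−151 + √(151² + 4×151×26.9)]/2 = 23.3 m/s
Subgeostrophic (V < V_g = 26.9 m/s), as expected around a low.
Converting: 23.3 m/s × 3.6 = 83.9 km/h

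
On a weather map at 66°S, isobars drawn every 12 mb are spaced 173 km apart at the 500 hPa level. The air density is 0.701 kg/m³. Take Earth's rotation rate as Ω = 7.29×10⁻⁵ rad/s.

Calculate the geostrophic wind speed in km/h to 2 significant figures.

270 km/h

Coriolis parameter at 66°S:
f = 2Ω sin φ = 2 × 7.29×10⁻⁵ × sin 66° = 1.33×10⁻⁴ s⁻¹
Pressure gradient: |∂P/∂n| = 1200 Pa / 173000 m = 6.94×10⁻³ Pa/m
Geostrophic balance (pressure-gradient force = Coriolis force):
V_g = (1/(fρ)) |∂P/∂n| = 6.94×10⁻³ / (1.33×10⁻⁴ × 0.701) = 74.3 m/s
Converting: 74.3 m/s × 3.6 = 270 km/h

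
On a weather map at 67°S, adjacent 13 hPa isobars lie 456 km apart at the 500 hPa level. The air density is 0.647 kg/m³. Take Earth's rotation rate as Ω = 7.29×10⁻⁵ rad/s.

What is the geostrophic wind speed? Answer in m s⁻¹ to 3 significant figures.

Coriolis parameter at 67°S:
f = 2Ω sin φ = 2 × 7.29×10⁻⁵ × sin 67° = 1.34×10⁻⁴ s⁻¹
Pressure gradient: |∂P/∂n| = 1300 Pa / 456000 m = 2.85×10⁻³ Pa/m
Geostrophic balance (pressure-gradient force = Coriolis force):
V_g = (1/(fρ)) |∂P/∂n| = 2.85×10⁻³ / (1.34×10⁻⁴ × 0.647) = 32.8 m/s

32.8 m s⁻¹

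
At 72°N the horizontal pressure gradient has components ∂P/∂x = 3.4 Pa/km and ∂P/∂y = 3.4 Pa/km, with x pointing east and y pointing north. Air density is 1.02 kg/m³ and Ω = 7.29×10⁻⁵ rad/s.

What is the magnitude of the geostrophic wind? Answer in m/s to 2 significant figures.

Coriolis parameter at 72°N:
f = 2Ω sin φ = 2 × 7.29×10⁻⁵ × sin 72° = 1.39×10⁻⁴ s⁻¹
Component geostrophic relations (x east, y north):
u_g = −(1/(fρ)) ∂P/∂y,  v_g = (1/(fρ)) ∂P/∂x
u_g = −(3.4×10⁻³)/(1.39×10⁻⁴ × 1.02) = −24.0 m/s;  v_g = (3.4×10⁻³)/(1.39×10⁻⁴ × 1.02) = 24.0 m/s
|V_g| = √(u_g² + v_g²) = 34.0 m/s

34 m/s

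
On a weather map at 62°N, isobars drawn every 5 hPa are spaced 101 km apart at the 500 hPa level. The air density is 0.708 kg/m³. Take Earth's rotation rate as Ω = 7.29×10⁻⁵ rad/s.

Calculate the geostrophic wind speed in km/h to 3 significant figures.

Coriolis parameter at 62°N:
f = 2Ω sin φ = 2 × 7.29×10⁻⁵ × sin 62° = 1.29×10⁻⁴ s⁻¹
Pressure gradient: |∂P/∂n| = 500 Pa / 101000 m = 4.95×10⁻³ Pa/m
Geostrophic balance (pressure-gradient force = Coriolis force):
V_g = (1/(fρ)) |∂P/∂n| = 4.95×10⁻³ / (1.29×10⁻⁴ × 0.708) = 54.3 m/s
Converting: 54.3 m/s × 3.6 = 196 km/h

196 km/h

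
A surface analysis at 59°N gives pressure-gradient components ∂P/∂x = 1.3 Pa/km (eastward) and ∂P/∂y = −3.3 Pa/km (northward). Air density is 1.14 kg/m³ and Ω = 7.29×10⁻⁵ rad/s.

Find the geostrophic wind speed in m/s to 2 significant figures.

Coriolis parameter at 59°N:
f = 2Ω sin φ = 2 × 7.29×10⁻⁵ × sin 59° = 1.25×10⁻⁴ s⁻¹
Component geostrophic relations (x east, y north):
u_g = −(1/(fρ)) ∂P/∂y,  v_g = (1/(fρ)) ∂P/∂x
u_g = −(−3.3×10⁻³)/(1.25×10⁻⁴ × 1.14) = 23.2 m/s;  v_g = (1.3×10⁻³)/(1.25×10⁻⁴ × 1.14) = 9.12 m/s
|V_g| = √(u_g² + v_g²) = 24.9 m/s

25 m/s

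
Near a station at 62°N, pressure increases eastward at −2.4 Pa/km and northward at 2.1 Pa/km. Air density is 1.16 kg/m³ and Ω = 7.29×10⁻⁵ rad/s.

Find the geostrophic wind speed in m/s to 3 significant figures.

21.4 m/s

Coriolis parameter at 62°N:
f = 2Ω sin φ = 2 × 7.29×10⁻⁵ × sin 62° = 1.29×10⁻⁴ s⁻¹
Component geostrophic relations (x east, y north):
u_g = −(1/(fρ)) ∂P/∂y,  v_g = (1/(fρ)) ∂P/∂x
u_g = −(2.1×10⁻³)/(1.29×10⁻⁴ × 1.16) = −14.1 m/s;  v_g = (−2.4×10⁻³)/(1.29×10⁻⁴ × 1.16) = −16.1 m/s
|V_g| = √(u_g² + v_g²) = 21.4 m/s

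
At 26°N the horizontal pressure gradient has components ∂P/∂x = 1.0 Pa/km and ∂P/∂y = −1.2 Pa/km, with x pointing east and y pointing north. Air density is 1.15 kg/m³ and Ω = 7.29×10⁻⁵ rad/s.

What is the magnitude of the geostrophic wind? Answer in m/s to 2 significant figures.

21 m/s

Coriolis parameter at 26°N:
f = 2Ω sin φ = 2 × 7.29×10⁻⁵ × sin 26° = 6.39×10⁻⁵ s⁻¹
Component geostrophic relations (x east, y north):
u_g = −(1/(fρ)) ∂P/∂y,  v_g = (1/(fρ)) ∂P/∂x
u_g = −(−1.2×10⁻³)/(6.39×10⁻⁵ × 1.15) = 16.3 m/s;  v_g = (1.0×10⁻³)/(6.39×10⁻⁵ × 1.15) = 13.6 m/s
|V_g| = √(u_g² + v_g²) = 21.3 m/s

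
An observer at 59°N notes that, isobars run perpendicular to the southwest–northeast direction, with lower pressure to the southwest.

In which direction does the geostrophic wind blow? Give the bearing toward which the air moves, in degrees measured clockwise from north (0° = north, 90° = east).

The pressure-gradient force points toward the southwest (bearing 225°).
Geostrophic balance: in the Northern Hemisphere the Coriolis force deflects motion to the right, so the geostrophic wind blows 90° to the right of the pressure-gradient force (low pressure on the left).
Rotating 225° by 90° clockwise gives 315° — the wind blows toward the northwest.

315°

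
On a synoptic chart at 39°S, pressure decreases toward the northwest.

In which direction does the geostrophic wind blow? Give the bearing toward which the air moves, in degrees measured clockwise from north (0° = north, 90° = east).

225°

The pressure-gradient force points toward the northwest (bearing 315°).
Geostrophic balance: in the Southern Hemisphere the Coriolis force deflects motion to the left, so the geostrophic wind blows 90° to the left of the pressure-gradient force (low pressure on the right).
Rotating 315° by 90° counterclockwise gives 225° — the wind blows toward the southwest.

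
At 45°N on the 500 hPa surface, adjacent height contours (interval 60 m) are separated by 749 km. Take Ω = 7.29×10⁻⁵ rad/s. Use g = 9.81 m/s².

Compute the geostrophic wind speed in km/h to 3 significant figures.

27.4 km/h

Coriolis parameter at 45°N:
f = 2Ω sin φ = 2 × 7.29×10⁻⁵ × sin 45° = 1.03×10⁻⁴ s⁻¹
Height gradient: |∂Z/∂n| = 60 m / 749000 m = 8.01×10⁻⁵
On a pressure surface, geostrophic balance gives V_g = (g/f)|∂Z/∂n|:
V_g = 9.81 × 8.01×10⁻⁵ / 1.03×10⁻⁴ = 7.62 m/s
Converting: 7.62 m/s × 3.6 = 27.4 km/h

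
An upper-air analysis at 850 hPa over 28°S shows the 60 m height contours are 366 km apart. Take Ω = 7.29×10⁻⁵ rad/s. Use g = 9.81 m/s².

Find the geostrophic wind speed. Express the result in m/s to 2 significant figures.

Coriolis parameter at 28°S:
f = 2Ω sin φ = 2 × 7.29×10⁻⁵ × sin 28° = 6.84×10⁻⁵ s⁻¹
Height gradient: |∂Z/∂n| = 60 m / 366000 m = 1.64×10⁻⁴
On a pressure surface, geostrophic balance gives V_g = (g/f)|∂Z/∂n|:
V_g = 9.81 × 1.64×10⁻⁴ / 6.84×10⁻⁵ = 23.5 m/s

23 m/s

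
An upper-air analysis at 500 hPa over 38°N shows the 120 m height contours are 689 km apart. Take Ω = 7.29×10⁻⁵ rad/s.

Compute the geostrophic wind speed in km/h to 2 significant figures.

69 km/h

Coriolis parameter at 38°N:
f = 2Ω sin φ = 2 × 7.29×10⁻⁵ × sin 38° = 8.98×10⁻⁵ s⁻¹
Height gradient: |∂Z/∂n| = 120 m / 689000 m = 1.74×10⁻⁴
On a pressure surface, geostrophic balance gives V_g = (g/f)|∂Z/∂n|:
V_g = 9.81 × 1.74×10⁻⁴ / 8.98×10⁻⁵ = 19.0 m/s
Converting: 19.0 m/s × 3.6 = 69 km/h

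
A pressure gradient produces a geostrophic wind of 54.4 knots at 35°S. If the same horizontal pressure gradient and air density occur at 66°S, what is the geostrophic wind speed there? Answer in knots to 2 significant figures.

34 knots

With the same pressure gradient and density, V_g ∝ 1/f ∝ 1/sin φ.
V₂ = V₁ · sin φ₁ / sin φ₂ = 54.4 × sin 35° / sin 66°
V₂ = 54.4 × 0.5736/0.9135 = 34 knots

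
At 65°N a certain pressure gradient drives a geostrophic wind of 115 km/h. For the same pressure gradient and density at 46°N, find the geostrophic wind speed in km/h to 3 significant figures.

145 km/h

With the same pressure gradient and density, V_g ∝ 1/f ∝ 1/sin φ.
V₂ = V₁ · sin φ₁ / sin φ₂ = 115 × sin 65° / sin 46°
V₂ = 115 × 0.9063/0.7193 = 145 km/h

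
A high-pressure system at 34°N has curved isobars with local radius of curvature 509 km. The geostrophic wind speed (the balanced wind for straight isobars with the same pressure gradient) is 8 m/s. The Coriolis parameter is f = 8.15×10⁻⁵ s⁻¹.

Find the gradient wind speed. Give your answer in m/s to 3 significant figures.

Around a high, pressure-gradient force acts outward with centrifugal, so Coriolis balances both:
fV = (1/ρ)|∂P/∂n| + V²/R  →  V² − fR·V + fR·V_g = 0
With fR = 8.15×10⁻⁵ × 509×10³ m = 41.5 m/s:
V = [fR − √((fR)² − 4 fR V_g)]/2 = [41.5 − √(41.5² − 4×41.5×8)]/2 = 10.8 m/s
Supergeostrophic (V > V_g = 8 m/s), as expected around a high.

10.8 m/s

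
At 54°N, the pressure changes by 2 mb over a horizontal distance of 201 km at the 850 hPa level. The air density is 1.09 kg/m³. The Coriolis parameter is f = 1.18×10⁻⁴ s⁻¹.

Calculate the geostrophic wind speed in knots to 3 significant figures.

Pressure gradient: |∂P/∂n| = 200 Pa / 201000 m = 9.95×10⁻⁴ Pa/m
Geostrophic balance (pressure-gradient force = Coriolis force):
V_g = (1/(fρ)) |∂P/∂n| = 9.95×10⁻⁴ / (1.18×10⁻⁴ × 1.09) = 7.74 m/s
Converting: 7.74 m/s × 1.944 = 15.0 knots

15.0 knots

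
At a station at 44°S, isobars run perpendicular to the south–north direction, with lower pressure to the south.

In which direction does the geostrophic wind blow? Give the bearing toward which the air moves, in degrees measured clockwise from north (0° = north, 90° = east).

The pressure-gradient force points toward the south (bearing 180°).
Geostrophic balance: in the Southern Hemisphere the Coriolis force deflects motion to the left, so the geostrophic wind blows 90° to the left of the pressure-gradient force (low pressure on the right).
Rotating 180° by 90° counterclockwise gives 090° — the wind blows toward the east.

090°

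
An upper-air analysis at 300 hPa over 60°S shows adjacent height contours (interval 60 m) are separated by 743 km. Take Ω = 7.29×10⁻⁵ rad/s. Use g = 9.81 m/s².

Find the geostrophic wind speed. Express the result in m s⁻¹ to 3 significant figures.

Coriolis parameter at 60°S:
f = 2Ω sin φ = 2 × 7.29×10⁻⁵ × sin 60° = 1.26×10⁻⁴ s⁻¹
Height gradient: |∂Z/∂n| = 60 m / 743000 m = 8.08×10⁻⁵
On a pressure surface, geostrophic balance gives V_g = (g/f)|∂Z/∂n|:
V_g = 9.81 × 8.08×10⁻⁵ / 1.26×10⁻⁴ = 6.27 m/s

6.27 m s⁻¹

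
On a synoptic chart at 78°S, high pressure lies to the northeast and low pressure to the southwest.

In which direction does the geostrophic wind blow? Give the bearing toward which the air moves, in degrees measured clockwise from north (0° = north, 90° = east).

The pressure-gradient force points toward the southwest (bearing 225°).
Geostrophic balance: in the Southern Hemisphere the Coriolis force deflects motion to the left, so the geostrophic wind blows 90° to the left of the pressure-gradient force (low pressure on the right).
Rotating 225° by 90° counterclockwise gives 135° — the wind blows toward the southeast.

135°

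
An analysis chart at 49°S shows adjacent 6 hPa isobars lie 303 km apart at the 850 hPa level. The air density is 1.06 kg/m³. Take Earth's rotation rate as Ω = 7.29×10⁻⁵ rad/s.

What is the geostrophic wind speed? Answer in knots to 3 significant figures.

Coriolis parameter at 49°S:
f = 2Ω sin φ = 2 × 7.29×10⁻⁵ × sin 49° = 1.10×10⁻⁴ s⁻¹
Pressure gradient: |∂P/∂n| = 600 Pa / 303000 m = 1.98×10⁻³ Pa/m
Geostrophic balance (pressure-gradient force = Coriolis force):
V_g = (1/(fρ)) |∂P/∂n| = 1.98×10⁻³ / (1.10×10⁻⁴ × 1.06) = 17.0 m/s
Converting: 17.0 m/s × 1.944 = 33.0 knots

33.0 knots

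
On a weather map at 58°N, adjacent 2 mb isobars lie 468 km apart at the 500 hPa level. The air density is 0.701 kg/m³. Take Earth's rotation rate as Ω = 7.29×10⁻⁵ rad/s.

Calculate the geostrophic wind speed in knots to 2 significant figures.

Coriolis parameter at 58°N:
f = 2Ω sin φ = 2 × 7.29×10⁻⁵ × sin 58° = 1.24×10⁻⁴ s⁻¹
Pressure gradient: |∂P/∂n| = 200 Pa / 468000 m = 4.27×10⁻⁴ Pa/m
Geostrophic balance (pressure-gradient force = Coriolis force):
V_g = (1/(fρ)) |∂P/∂n| = 4.27×10⁻⁴ / (1.24×10⁻⁴ × 0.701) = 4.93 m/s
Converting: 4.93 m/s × 1.944 = 9.6 knots

9.6 knots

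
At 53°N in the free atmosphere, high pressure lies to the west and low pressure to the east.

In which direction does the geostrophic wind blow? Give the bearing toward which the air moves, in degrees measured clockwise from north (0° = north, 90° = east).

180°

The pressure-gradient force points toward the east (bearing 090°).
Geostrophic balance: in the Northern Hemisphere the Coriolis force deflects motion to the right, so the geostrophic wind blows 90° to the right of the pressure-gradient force (low pressure on the left).
Rotating 090° by 90° clockwise gives 180° — the wind blows toward the south.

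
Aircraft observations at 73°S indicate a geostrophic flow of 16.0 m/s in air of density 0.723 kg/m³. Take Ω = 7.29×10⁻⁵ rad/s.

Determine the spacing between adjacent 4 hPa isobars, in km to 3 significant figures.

Coriolis parameter at 73°S:
f = 2Ω sin φ = 2 × 7.29×10⁻⁵ × sin 73° = 1.39×10⁻⁴ s⁻¹
Geostrophic balance rearranged: |∂P/∂n| = f ρ V_g
|∂P/∂n| = 1.39×10⁻⁴ × 0.723 × 16.0 = 1.61×10⁻³ Pa/m
Isobar spacing: Δn = ΔP/|∂P/∂n| = 400 Pa / 1.61×10⁻³ Pa/m = 247998 m ≈ 248 km

248 km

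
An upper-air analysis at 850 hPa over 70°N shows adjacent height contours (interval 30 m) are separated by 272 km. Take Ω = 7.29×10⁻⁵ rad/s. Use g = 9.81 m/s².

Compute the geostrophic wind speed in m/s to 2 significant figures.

Coriolis parameter at 70°N:
f = 2Ω sin φ = 2 × 7.29×10⁻⁵ × sin 70° = 1.37×10⁻⁴ s⁻¹
Height gradient: |∂Z/∂n| = 30 m / 272000 m = 1.10×10⁻⁴
On a pressure surface, geostrophic balance gives V_g = (g/f)|∂Z/∂n|:
V_g = 9.81 × 1.10×10⁻⁴ / 1.37×10⁻⁴ = 7.90 m/s

7.9 m/s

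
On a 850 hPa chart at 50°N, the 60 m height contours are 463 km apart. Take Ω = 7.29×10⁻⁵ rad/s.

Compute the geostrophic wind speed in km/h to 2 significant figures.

41 km/h

Coriolis parameter at 50°N:
f = 2Ω sin φ = 2 × 7.29×10⁻⁵ × sin 50° = 1.12×10⁻⁴ s⁻¹
Height gradient: |∂Z/∂n| = 60 m / 463000 m = 1.30×10⁻⁴
On a pressure surface, geostrophic balance gives V_g = (g/f)|∂Z/∂n|:
V_g = 9.81 × 1.30×10⁻⁴ / 1.12×10⁻⁴ = 11.4 m/s
Converting: 11.4 m/s × 3.6 = 41 km/h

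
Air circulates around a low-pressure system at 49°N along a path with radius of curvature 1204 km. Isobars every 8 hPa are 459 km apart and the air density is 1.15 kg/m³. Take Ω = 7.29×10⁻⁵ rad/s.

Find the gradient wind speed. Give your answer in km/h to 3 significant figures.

45.3 km/h

Coriolis parameter at 49°N:
f = 2Ω sin φ = 2 × 7.29×10⁻⁵ × sin 49° = 1.10×10⁻⁴ s⁻¹
Pressure gradient: |∂P/∂n| = 800 Pa / 459000 m = 1.74×10⁻³ Pa/m
Geostrophic speed: V_g = |∂P/∂n|/(fρ) = 1.74×10⁻³/(1.10×10⁻⁴ × 1.15) = 13.8 m/s
Around a low, centrifugal force acts outward with Coriolis, so pressure-gradient force balances both:
(1/ρ)|∂P/∂n| = fV + V²/R  →  V² + fR·V − fR·V_g = 0
With fR = 1.10×10⁻⁴ × 1204×10³ m = 132 m/s:
V = [−fR + √((fR)² + 4 fR V_g)]/2 = [−132 + √(132² + 4×132×13.8)]/2 = 12.6 m/s
Subgeostrophic (V < V_g = 13.8 m/s), as expected around a low.
Converting: 12.6 m/s × 3.6 = 45.3 km/h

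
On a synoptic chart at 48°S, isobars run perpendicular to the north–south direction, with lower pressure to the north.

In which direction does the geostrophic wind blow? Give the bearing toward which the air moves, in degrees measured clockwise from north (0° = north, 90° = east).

The pressure-gradient force points toward the north (bearing 000°).
Geostrophic balance: in the Southern Hemisphere the Coriolis force deflects motion to the left, so the geostrophic wind blows 90° to the left of the pressure-gradient force (low pressure on the right).
Rotating 000° by 90° counterclockwise gives 270° — the wind blows toward the west.

270°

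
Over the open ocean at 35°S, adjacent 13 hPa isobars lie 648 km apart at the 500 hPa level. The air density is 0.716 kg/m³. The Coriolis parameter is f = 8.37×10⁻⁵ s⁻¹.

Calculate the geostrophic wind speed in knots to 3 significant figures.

Pressure gradient: |∂P/∂n| = 1300 Pa / 648000 m = 2.01×10⁻³ Pa/m
Geostrophic balance (pressure-gradient force = Coriolis force):
V_g = (1/(fρ)) |∂P/∂n| = 2.01×10⁻³ / (8.37×10⁻⁵ × 0.716) = 33.5 m/s
Converting: 33.5 m/s × 1.944 = 65.1 knots

65.1 knots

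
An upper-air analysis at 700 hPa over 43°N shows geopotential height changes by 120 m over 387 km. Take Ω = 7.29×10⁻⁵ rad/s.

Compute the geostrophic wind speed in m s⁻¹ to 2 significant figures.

31 m s⁻¹

Coriolis parameter at 43°N:
f = 2Ω sin φ = 2 × 7.29×10⁻⁵ × sin 43° = 9.94×10⁻⁵ s⁻¹
Height gradient: |∂Z/∂n| = 120 m / 387000 m = 3.10×10⁻⁴
On a pressure surface, geostrophic balance gives V_g = (g/f)|∂Z/∂n|:
V_g = 9.81 × 3.10×10⁻⁴ / 9.94×10⁻⁵ = 30.6 m/s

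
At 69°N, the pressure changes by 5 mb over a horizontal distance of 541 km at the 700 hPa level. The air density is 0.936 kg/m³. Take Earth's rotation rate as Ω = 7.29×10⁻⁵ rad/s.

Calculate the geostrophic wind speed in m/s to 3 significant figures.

7.25 m/s

Coriolis parameter at 69°N:
f = 2Ω sin φ = 2 × 7.29×10⁻⁵ × sin 69° = 1.36×10⁻⁴ s⁻¹
Pressure gradient: |∂P/∂n| = 500 Pa / 541000 m = 9.24×10⁻⁴ Pa/m
Geostrophic balance (pressure-gradient force = Coriolis force):
V_g = (1/(fρ)) |∂P/∂n| = 9.24×10⁻⁴ / (1.36×10⁻⁴ × 0.936) = 7.25 m/s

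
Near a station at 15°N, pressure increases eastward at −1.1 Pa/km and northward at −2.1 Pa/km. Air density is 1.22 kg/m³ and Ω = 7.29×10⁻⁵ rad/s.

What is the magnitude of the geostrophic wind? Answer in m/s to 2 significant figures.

51 m/s

Coriolis parameter at 15°N:
f = 2Ω sin φ = 2 × 7.29×10⁻⁵ × sin 15° = 3.77×10⁻⁵ s⁻¹
Component geostrophic relations (x east, y north):
u_g = −(1/(fρ)) ∂P/∂y,  v_g = (1/(fρ)) ∂P/∂x
u_g = −(−2.1×10⁻³)/(3.77×10⁻⁵ × 1.22) = 45.6 m/s;  v_g = (−1.1×10⁻³)/(3.77×10⁻⁵ × 1.22) = −23.9 m/s
|V_g| = √(u_g² + v_g²) = 51.5 m/s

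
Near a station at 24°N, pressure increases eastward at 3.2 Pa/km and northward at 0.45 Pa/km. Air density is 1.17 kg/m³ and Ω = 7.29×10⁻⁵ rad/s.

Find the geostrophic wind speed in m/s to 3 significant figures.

46.6 m/s

Coriolis parameter at 24°N:
f = 2Ω sin φ = 2 × 7.29×10⁻⁵ × sin 24° = 5.93×10⁻⁵ s⁻¹
Component geostrophic relations (x east, y north):
u_g = −(1/(fρ)) ∂P/∂y,  v_g = (1/(fρ)) ∂P/∂x
u_g = −(0.45×10⁻³)/(5.93×10⁻⁵ × 1.17) = −6.49 m/s;  v_g = (3.2×10⁻³)/(5.93×10⁻⁵ × 1.17) = 46.1 m/s
|V_g| = √(u_g² + v_g²) = 46.6 m/s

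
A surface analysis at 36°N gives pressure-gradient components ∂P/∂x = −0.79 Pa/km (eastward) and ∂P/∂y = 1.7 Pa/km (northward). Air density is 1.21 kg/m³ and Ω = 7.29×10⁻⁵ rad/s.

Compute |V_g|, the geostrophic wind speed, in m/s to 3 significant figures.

18.1 m/s

Coriolis parameter at 36°N:
f = 2Ω sin φ = 2 × 7.29×10⁻⁵ × sin 36° = 8.57×10⁻⁵ s⁻¹
Component geostrophic relations (x east, y north):
u_g = −(1/(fρ)) ∂P/∂y,  v_g = (1/(fρ)) ∂P/∂x
u_g = −(1.7×10⁻³)/(8.57×10⁻⁵ × 1.21) = −16.4 m/s;  v_g = (−0.79×10⁻³)/(8.57×10⁻⁵ × 1.21) = −7.62 m/s
|V_g| = √(u_g² + v_g²) = 18.1 m/s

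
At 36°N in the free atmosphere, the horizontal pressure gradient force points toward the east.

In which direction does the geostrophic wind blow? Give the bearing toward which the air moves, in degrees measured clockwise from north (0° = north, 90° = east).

180°

The pressure-gradient force points toward the east (bearing 090°).
Geostrophic balance: in the Northern Hemisphere the Coriolis force deflects motion to the right, so the geostrophic wind blows 90° to the right of the pressure-gradient force (low pressure on the left).
Rotating 090° by 90° clockwise gives 180° — the wind blows toward the south.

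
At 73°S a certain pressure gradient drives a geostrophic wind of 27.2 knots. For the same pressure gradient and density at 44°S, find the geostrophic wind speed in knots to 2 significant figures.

With the same pressure gradient and density, V_g ∝ 1/f ∝ 1/sin φ.
V₂ = V₁ · sin φ₁ / sin φ₂ = 27.2 × sin 73° / sin 44°
V₂ = 27.2 × 0.9563/0.6947 = 37 knots

37 knots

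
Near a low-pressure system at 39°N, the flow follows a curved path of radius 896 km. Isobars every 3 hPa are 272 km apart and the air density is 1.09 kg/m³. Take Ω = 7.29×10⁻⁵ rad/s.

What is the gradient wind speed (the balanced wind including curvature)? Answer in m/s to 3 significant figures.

Coriolis parameter at 39°N:
f = 2Ω sin φ = 2 × 7.29×10⁻⁵ × sin 39° = 9.18×10⁻⁵ s⁻¹
Pressure gradient: |∂P/∂n| = 300 Pa / 272000 m = 1.10×10⁻³ Pa/m
Geostrophic speed: V_g = |∂P/∂n|/(fρ) = 1.10×10⁻³/(9.18×10⁻⁵ × 1.09) = 11.0 m/s
Around a low, centrifugal force acts outward with Coriolis, so pressure-gradient force balances both:
(1/ρ)|∂P/∂n| = fV + V²/R  →  V² + fR·V − fR·V_g = 0
With fR = 9.18×10⁻⁵ × 896×10³ m = 82.2 m/s:
V = [−fR + √((fR)² + 4 fR V_g)]/2 = [−82.2 + √(82.2² + 4×82.2×11)]/2 = 9.85 m/s
Subgeostrophic (V < V_g = 11 m/s), as expected around a low.

9.85 m/s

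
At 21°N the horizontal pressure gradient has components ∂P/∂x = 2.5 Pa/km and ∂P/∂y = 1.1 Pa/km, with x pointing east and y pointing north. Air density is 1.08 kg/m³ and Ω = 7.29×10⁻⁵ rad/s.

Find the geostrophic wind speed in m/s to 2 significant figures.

Coriolis parameter at 21°N:
f = 2Ω sin φ = 2 × 7.29×10⁻⁵ × sin 21° = 5.23×10⁻⁵ s⁻¹
Component geostrophic relations (x east, y north):
u_g = −(1/(fρ)) ∂P/∂y,  v_g = (1/(fρ)) ∂P/∂x
u_g = −(1.1×10⁻³)/(5.23×10⁻⁵ × 1.08) = −19.5 m/s;  v_g = (2.5×10⁻³)/(5.23×10⁻⁵ × 1.08) = 44.3 m/s
|V_g| = √(u_g² + v_g²) = 48.4 m/s

48 m/s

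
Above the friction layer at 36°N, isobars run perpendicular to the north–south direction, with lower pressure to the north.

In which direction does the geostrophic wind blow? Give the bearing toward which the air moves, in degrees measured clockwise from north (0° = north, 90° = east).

090°

The pressure-gradient force points toward the north (bearing 000°).
Geostrophic balance: in the Northern Hemisphere the Coriolis force deflects motion to the right, so the geostrophic wind blows 90° to the right of the pressure-gradient force (low pressure on the left).
Rotating 000° by 90° clockwise gives 090° — the wind blows toward the east.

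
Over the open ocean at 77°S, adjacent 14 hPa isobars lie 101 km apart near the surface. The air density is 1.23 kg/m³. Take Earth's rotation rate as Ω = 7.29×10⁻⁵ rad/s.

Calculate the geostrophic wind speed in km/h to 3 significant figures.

286 km/h

Coriolis parameter at 77°S:
f = 2Ω sin φ = 2 × 7.29×10⁻⁵ × sin 77° = 1.42×10⁻⁴ s⁻¹
Pressure gradient: |∂P/∂n| = 1400 Pa / 101000 m = 1.39×10⁻² Pa/m
Geostrophic balance (pressure-gradient force = Coriolis force):
V_g = (1/(fρ)) |∂P/∂n| = 1.39×10⁻² / (1.42×10⁻⁴ × 1.23) = 79.3 m/s
Converting: 79.3 m/s × 3.6 = 286 km/h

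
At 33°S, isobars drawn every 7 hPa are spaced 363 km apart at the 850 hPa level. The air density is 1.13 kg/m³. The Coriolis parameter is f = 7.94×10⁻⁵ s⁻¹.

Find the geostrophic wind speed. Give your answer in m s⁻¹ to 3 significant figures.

21.5 m s⁻¹

Pressure gradient: |∂P/∂n| = 700 Pa / 363000 m = 1.93×10⁻³ Pa/m
Geostrophic balance (pressure-gradient force = Coriolis force):
V_g = (1/(fρ)) |∂P/∂n| = 1.93×10⁻³ / (7.94×10⁻⁵ × 1.13) = 21.5 m/s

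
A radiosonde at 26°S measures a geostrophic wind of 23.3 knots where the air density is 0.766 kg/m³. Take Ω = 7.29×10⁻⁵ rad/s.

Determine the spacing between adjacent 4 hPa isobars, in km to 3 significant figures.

Coriolis parameter at 26°S:
f = 2Ω sin φ = 2 × 7.29×10⁻⁵ × sin 26° = 6.39×10⁻⁵ s⁻¹
Wind speed in SI: 23.3 knots = 12.0 m/s
Geostrophic balance rearranged: |∂P/∂n| = f ρ V_g
|∂P/∂n| = 6.39×10⁻⁵ × 0.766 × 12.0 = 5.87×10⁻⁴ Pa/m
Isobar spacing: Δn = ΔP/|∂P/∂n| = 400 Pa / 5.87×10⁻⁴ Pa/m = 681613 m ≈ 682 km

682 km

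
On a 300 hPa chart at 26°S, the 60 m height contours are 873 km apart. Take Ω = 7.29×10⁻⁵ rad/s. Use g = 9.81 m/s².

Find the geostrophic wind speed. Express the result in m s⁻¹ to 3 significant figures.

10.5 m s⁻¹

Coriolis parameter at 26°S:
f = 2Ω sin φ = 2 × 7.29×10⁻⁵ × sin 26° = 6.39×10⁻⁵ s⁻¹
Height gradient: |∂Z/∂n| = 60 m / 873000 m = 6.87×10⁻⁵
On a pressure surface, geostrophic balance gives V_g = (g/f)|∂Z/∂n|:
V_g = 9.81 × 6.87×10⁻⁵ / 6.39×10⁻⁵ = 10.5 m/s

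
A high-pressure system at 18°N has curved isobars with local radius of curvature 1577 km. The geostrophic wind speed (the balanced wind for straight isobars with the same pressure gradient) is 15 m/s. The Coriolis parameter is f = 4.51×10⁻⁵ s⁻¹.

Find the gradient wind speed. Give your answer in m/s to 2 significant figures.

21 m/s

Around a high, pressure-gradient force acts outward with centrifugal, so Coriolis balances both:
fV = (1/ρ)|∂P/∂n| + V²/R  →  V² − fR·V + fR·V_g = 0
With fR = 4.51×10⁻⁵ × 1577×10³ m = 71.1 m/s:
V = [fR − √((fR)² − 4 fR V_g)]/2 = [71.1 − √(71.1² − 4×71.1×15)]/2 = 21.5 m/s
Supergeostrophic (V > V_g = 15 m/s), as expected around a high.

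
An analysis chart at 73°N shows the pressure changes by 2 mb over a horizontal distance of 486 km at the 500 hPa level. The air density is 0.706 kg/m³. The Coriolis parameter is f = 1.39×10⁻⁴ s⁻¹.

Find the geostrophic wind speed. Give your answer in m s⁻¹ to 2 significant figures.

4.2 m s⁻¹

Pressure gradient: |∂P/∂n| = 200 Pa / 486000 m = 4.12×10⁻⁴ Pa/m
Geostrophic balance (pressure-gradient force = Coriolis force):
V_g = (1/(fρ)) |∂P/∂n| = 4.12×10⁻⁴ / (1.39×10⁻⁴ × 0.706) = 4.19 m/s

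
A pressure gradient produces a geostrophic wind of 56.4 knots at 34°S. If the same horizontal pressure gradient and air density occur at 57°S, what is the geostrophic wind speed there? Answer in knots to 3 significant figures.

With the same pressure gradient and density, V_g ∝ 1/f ∝ 1/sin φ.
V₂ = V₁ · sin φ₁ / sin φ₂ = 56.4 × sin 34° / sin 57°
V₂ = 56.4 × 0.5592/0.8387 = 37.6 knots

37.6 knots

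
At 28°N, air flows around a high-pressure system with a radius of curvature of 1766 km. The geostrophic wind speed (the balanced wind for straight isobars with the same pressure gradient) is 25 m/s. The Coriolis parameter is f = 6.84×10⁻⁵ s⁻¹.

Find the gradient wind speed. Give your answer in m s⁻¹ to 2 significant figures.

Around a high, pressure-gradient force acts outward with centrifugal, so Coriolis balances both:
fV = (1/ρ)|∂P/∂n| + V²/R  →  V² − fR·V + fR·V_g = 0
With fR = 6.84×10⁻⁵ × 1766×10³ m = 121 m/s:
V = [fR − √((fR)² − 4 fR V_g)]/2 = [121 − √(121² − 4×121×25)]/2 = 35.3 m/s
Supergeostrophic (V > V_g = 25 m/s), as expected around a high.

35 m s⁻¹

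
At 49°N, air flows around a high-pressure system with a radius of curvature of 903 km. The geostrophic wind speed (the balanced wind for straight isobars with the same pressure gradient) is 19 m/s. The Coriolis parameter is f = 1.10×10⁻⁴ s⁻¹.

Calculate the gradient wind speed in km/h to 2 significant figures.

92 km/h

Around a high, pressure-gradient force acts outward with centrifugal, so Coriolis balances both:
fV = (1/ρ)|∂P/∂n| + V²/R  →  V² − fR·V + fR·V_g = 0
With fR = 1.10×10⁻⁴ × 903×10³ m = 99.3 m/s:
V = [fR − √((fR)² − 4 fR V_g)]/2 = [99.3 − √(99.3² − 4×99.3×19)]/2 = 25.6 m/s
Supergeostrophic (V > V_g = 19 m/s), as expected around a high.
Converting: 25.6 m/s × 3.6 = 92 km/h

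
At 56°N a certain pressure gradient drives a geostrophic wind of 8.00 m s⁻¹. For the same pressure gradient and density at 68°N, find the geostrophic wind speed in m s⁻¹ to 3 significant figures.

7.15 m s⁻¹

With the same pressure gradient and density, V_g ∝ 1/f ∝ 1/sin φ.
V₂ = V₁ · sin φ₁ / sin φ₂ = 8.00 × sin 56° / sin 68°
V₂ = 8.00 × 0.8290/0.9272 = 7.15 m s⁻¹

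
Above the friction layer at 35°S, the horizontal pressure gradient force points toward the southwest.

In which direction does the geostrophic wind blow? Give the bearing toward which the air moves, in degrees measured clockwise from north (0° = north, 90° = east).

The pressure-gradient force points toward the southwest (bearing 225°).
Geostrophic balance: in the Southern Hemisphere the Coriolis force deflects motion to the left, so the geostrophic wind blows 90° to the left of the pressure-gradient force (low pressure on the right).
Rotating 225° by 90° counterclockwise gives 135° — the wind blows toward the southeast.

135°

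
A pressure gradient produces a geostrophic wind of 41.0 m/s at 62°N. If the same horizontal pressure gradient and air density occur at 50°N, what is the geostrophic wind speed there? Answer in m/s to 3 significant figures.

With the same pressure gradient and density, V_g ∝ 1/f ∝ 1/sin φ.
V₂ = V₁ · sin φ₁ / sin φ₂ = 41.0 × sin 62° / sin 50°
V₂ = 41.0 × 0.8829/0.7660 = 47.3 m/s

47.3 m/s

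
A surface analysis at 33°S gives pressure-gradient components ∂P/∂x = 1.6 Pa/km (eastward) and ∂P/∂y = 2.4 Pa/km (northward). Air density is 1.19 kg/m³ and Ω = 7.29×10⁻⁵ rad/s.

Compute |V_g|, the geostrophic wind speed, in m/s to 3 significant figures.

Coriolis parameter at 33°S:
f = 2Ω sin φ = 2 × 7.29×10⁻⁵ × sin 33° = 7.94×10⁻⁵ s⁻¹
In the Southern Hemisphere f is negative: f = −7.94×10⁻⁵ s⁻¹.
Component geostrophic relations (x east, y north):
u_g = −(1/(fρ)) ∂P/∂y,  v_g = (1/(fρ)) ∂P/∂x
u_g = −(2.4×10⁻³)/(−7.94×10⁻⁵ × 1.19) = 25.4 m/s;  v_g = (1.6×10⁻³)/(−7.94×10⁻⁵ × 1.19) = −16.9 m/s
|V_g| = √(u_g² + v_g²) = 30.5 m/s

30.5 m/s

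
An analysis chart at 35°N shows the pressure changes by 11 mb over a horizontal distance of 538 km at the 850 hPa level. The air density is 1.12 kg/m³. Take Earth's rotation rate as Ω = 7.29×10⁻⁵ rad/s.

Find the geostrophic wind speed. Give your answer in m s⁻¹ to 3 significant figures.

21.8 m s⁻¹

Coriolis parameter at 35°N:
f = 2Ω sin φ = 2 × 7.29×10⁻⁵ × sin 35° = 8.36×10⁻⁵ s⁻¹
Pressure gradient: |∂P/∂n| = 1100 Pa / 538000 m = 2.04×10⁻³ Pa/m
Geostrophic balance (pressure-gradient force = Coriolis force):
V_g = (1/(fρ)) |∂P/∂n| = 2.04×10⁻³ / (8.36×10⁻⁵ × 1.12) = 21.8 m/s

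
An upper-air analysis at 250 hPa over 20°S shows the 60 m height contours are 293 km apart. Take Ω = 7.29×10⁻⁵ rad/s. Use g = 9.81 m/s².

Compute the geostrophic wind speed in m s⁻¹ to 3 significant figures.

40.3 m s⁻¹

Coriolis parameter at 20°S:
f = 2Ω sin φ = 2 × 7.29×10⁻⁵ × sin 20° = 4.99×10⁻⁵ s⁻¹
Height gradient: |∂Z/∂n| = 60 m / 293000 m = 2.05×10⁻⁴
On a pressure surface, geostrophic balance gives V_g = (g/f)|∂Z/∂n|:
V_g = 9.81 × 2.05×10⁻⁴ / 4.99×10⁻⁵ = 40.3 m/s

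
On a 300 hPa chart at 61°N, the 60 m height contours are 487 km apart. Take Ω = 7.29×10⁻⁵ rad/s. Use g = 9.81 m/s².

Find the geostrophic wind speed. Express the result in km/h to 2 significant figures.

34 km/h

Coriolis parameter at 61°N:
f = 2Ω sin φ = 2 × 7.29×10⁻⁵ × sin 61° = 1.28×10⁻⁴ s⁻¹
Height gradient: |∂Z/∂n| = 60 m / 487000 m = 1.23×10⁻⁴
On a pressure surface, geostrophic balance gives V_g = (g/f)|∂Z/∂n|:
V_g = 9.81 × 1.23×10⁻⁴ / 1.28×10⁻⁴ = 9.48 m/s
Converting: 9.48 m/s × 3.6 = 34 km/h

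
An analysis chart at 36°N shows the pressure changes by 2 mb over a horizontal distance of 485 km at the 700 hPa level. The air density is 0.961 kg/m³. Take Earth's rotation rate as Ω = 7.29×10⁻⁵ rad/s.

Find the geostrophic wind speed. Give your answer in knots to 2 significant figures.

Coriolis parameter at 36°N:
f = 2Ω sin φ = 2 × 7.29×10⁻⁵ × sin 36° = 8.57×10⁻⁵ s⁻¹
Pressure gradient: |∂P/∂n| = 200 Pa / 485000 m = 4.12×10⁻⁴ Pa/m
Geostrophic balance (pressure-gradient force = Coriolis force):
V_g = (1/(fρ)) |∂P/∂n| = 4.12×10⁻⁴ / (8.57×10⁻⁵ × 0.961) = 5.01 m/s
Converting: 5.01 m/s × 1.944 = 9.7 knots

9.7 knots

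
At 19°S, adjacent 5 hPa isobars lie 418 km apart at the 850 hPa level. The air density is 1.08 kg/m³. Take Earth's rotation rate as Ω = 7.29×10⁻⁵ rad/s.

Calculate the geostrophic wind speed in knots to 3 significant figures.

Coriolis parameter at 19°S:
f = 2Ω sin φ = 2 × 7.29×10⁻⁵ × sin 19° = 4.75×10⁻⁵ s⁻¹
Pressure gradient: |∂P/∂n| = 500 Pa / 418000 m = 1.20×10⁻³ Pa/m
Geostrophic balance (pressure-gradient force = Coriolis force):
V_g = (1/(fρ)) |∂P/∂n| = 1.20×10⁻³ / (4.75×10⁻⁵ × 1.08) = 23.3 m/s
Converting: 23.3 m/s × 1.944 = 45.4 knots

45.4 knots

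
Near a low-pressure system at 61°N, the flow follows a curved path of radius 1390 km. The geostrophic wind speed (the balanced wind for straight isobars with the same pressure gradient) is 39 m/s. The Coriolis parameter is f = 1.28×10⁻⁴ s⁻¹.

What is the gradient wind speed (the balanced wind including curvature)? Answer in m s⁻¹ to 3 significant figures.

32.9 m s⁻¹

Around a low, centrifugal force acts outward with Coriolis, so pressure-gradient force balances both:
(1/ρ)|∂P/∂n| = fV + V²/R  →  V² + fR·V − fR·V_g = 0
With fR = 1.28×10⁻⁴ × 1390×10³ m = 178 m/s:
V = [−fR + √((fR)² + 4 fR V_g)]/2 = [−178 + √(178² + 4×178×39)]/2 = 32.9 m/s
Subgeostrophic (V < V_g = 39 m/s), as expected around a low.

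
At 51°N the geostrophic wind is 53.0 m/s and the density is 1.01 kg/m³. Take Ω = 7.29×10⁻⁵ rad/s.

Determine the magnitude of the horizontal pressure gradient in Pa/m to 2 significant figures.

Coriolis parameter at 51°N:
f = 2Ω sin φ = 2 × 7.29×10⁻⁵ × sin 51° = 1.13×10⁻⁴ s⁻¹
Geostrophic balance rearranged: |∂P/∂n| = f ρ V_g
|∂P/∂n| = 1.13×10⁻⁴ × 1.01 × 53.0 = 6.07×10⁻³ Pa/m

6.1×10⁻³ Pa/m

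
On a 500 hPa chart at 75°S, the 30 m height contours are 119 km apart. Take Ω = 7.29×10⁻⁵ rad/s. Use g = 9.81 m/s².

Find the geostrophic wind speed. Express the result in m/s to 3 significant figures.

Coriolis parameter at 75°S:
f = 2Ω sin φ = 2 × 7.29×10⁻⁵ × sin 75° = 1.41×10⁻⁴ s⁻¹
Height gradient: |∂Z/∂n| = 30 m / 119000 m = 2.52×10⁻⁴
On a pressure surface, geostrophic balance gives V_g = (g/f)|∂Z/∂n|:
V_g = 9.81 × 2.52×10⁻⁴ / 1.41×10⁻⁴ = 17.6 m/s

17.6 m/s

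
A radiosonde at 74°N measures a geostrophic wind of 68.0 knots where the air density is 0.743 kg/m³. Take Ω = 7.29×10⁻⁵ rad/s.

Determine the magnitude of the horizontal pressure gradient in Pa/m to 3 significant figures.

Coriolis parameter at 74°N:
f = 2Ω sin φ = 2 × 7.29×10⁻⁵ × sin 74° = 1.40×10⁻⁴ s⁻¹
Wind speed in SI: 68.0 knots = 35.0 m/s
Geostrophic balance rearranged: |∂P/∂n| = f ρ V_g
|∂P/∂n| = 1.40×10⁻⁴ × 0.743 × 35.0 = 3.64×10⁻³ Pa/m

3.64×10⁻³ Pa/m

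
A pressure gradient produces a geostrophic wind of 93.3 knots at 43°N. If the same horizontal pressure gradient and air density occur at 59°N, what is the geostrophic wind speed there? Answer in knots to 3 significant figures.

74.2 knots

With the same pressure gradient and density, V_g ∝ 1/f ∝ 1/sin φ.
V₂ = V₁ · sin φ₁ / sin φ₂ = 93.3 × sin 43° / sin 59°
V₂ = 93.3 × 0.6820/0.8572 = 74.2 knots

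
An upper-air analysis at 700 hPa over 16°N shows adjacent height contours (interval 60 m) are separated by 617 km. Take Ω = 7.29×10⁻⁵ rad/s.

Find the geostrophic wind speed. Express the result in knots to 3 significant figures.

46.1 knots

Coriolis parameter at 16°N:
f = 2Ω sin φ = 2 × 7.29×10⁻⁵ × sin 16° = 4.02×10⁻⁵ s⁻¹
Height gradient: |∂Z/∂n| = 60 m / 617000 m = 9.72×10⁻⁵
On a pressure surface, geostrophic balance gives V_g = (g/f)|∂Z/∂n|:
V_g = 9.81 × 9.72×10⁻⁵ / 4.02×10⁻⁵ = 23.7 m/s
Converting: 23.7 m/s × 1.944 = 46.1 knots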